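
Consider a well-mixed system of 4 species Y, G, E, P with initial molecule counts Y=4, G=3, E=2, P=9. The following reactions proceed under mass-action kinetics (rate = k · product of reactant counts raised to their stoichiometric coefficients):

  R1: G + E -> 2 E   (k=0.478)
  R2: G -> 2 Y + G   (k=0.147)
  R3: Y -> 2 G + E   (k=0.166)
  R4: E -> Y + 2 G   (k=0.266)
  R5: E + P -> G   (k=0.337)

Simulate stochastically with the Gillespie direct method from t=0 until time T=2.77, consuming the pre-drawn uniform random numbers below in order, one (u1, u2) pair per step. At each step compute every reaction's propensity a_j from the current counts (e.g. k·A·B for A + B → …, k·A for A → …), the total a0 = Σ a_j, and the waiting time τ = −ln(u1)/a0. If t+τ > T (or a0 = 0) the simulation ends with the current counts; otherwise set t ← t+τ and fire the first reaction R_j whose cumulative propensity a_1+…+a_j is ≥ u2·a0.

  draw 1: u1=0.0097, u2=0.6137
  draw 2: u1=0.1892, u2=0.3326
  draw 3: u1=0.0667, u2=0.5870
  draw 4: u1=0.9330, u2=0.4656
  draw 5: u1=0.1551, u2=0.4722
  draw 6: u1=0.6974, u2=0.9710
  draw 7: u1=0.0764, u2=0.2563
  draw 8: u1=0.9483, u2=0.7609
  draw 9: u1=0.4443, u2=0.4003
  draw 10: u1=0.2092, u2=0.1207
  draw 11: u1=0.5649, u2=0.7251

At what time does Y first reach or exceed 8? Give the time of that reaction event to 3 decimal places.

Threshold first reached at t = 2.552

t=0.000: Y=4 G=3 E=2 P=9
Draw 1: a1=2.868, a2=0.441, a3=0.664, a4=0.532, a5=6.066, a0=10.571; τ=−ln(0.0097)/10.571=0.439 → t=0.439; u2·a0=0.6137·10.571=6.487; a1+…+a4=4.505 < 6.487 ≤ a1+…+a5=10.571 → R5 fires; Y=4 G=4 E=1 P=8
Draw 2: a1=1.912, a2=0.588, a3=0.664, a4=0.266, a5=2.696, a0=6.126; τ=−ln(0.1892)/6.126=0.272 → t=0.710; u2·a0=0.3326·6.126=2.038; a1=1.912 < 2.038 ≤ a1+a2=2.500 → R2 fires; Y=6 G=4 E=1 P=8
Draw 3: a1=1.912, a2=0.588, a3=0.996, a4=0.266, a5=2.696, a0=6.458; τ=−ln(0.0667)/6.458=0.419 → t=1.130; u2·a0=0.5870·6.458=3.791; a1+…+a4=3.762 < 3.791 ≤ a1+…+a5=6.458 → R5 fires; Y=6 G=5 E=0 P=7
Draw 4: a1=0.000, a2=0.735, a3=0.996, a4=0.000, a5=0.000, a0=1.731; τ=−ln(0.9330)/1.731=0.040 → t=1.170; u2·a0=0.4656·1.731=0.806; a1+a2=0.735 < 0.806 ≤ a1+…+a3=1.731 → R3 fires; Y=5 G=7 E=1 P=7
Draw 5: a1=3.346, a2=1.029, a3=0.830, a4=0.266, a5=2.359, a0=7.830; τ=−ln(0.1551)/7.830=0.238 → t=1.408; u2·a0=0.4722·7.830=3.697; a1=3.346 < 3.697 ≤ a1+a2=4.375 → R2 fires; Y=7 G=7 E=1 P=7
Draw 6: a1=3.346, a2=1.029, a3=1.162, a4=0.266, a5=2.359, a0=8.162; τ=−ln(0.6974)/8.162=0.044 → t=1.452; u2·a0=0.9710·8.162=7.925; a1+…+a4=5.803 < 7.925 ≤ a1+…+a5=8.162 → R5 fires; Y=7 G=8 E=0 P=6
Draw 7: a1=0.000, a2=1.176, a3=1.162, a4=0.000, a5=0.000, a0=2.338; τ=−ln(0.0764)/2.338=1.100 → t=2.552; u2·a0=0.2563·2.338=0.599; a1=0.000 < 0.599 ≤ a1+a2=1.176 → R2 fires; Y=9 G=8 E=0 P=6
Draw 8: a1=0.000, a2=1.176, a3=1.494, a4=0.000, a5=0.000, a0=2.670; τ=−ln(0.9483)/2.670=0.020 → t=2.572; u2·a0=0.7609·2.670=2.032; a1+a2=1.176 < 2.032 ≤ a1+…+a3=2.670 → R3 fires; Y=8 G=10 E=1 P=6
Draw 9: a1=4.780, a2=1.470, a3=1.328, a4=0.266, a5=2.022, a0=9.866; τ=−ln(0.4443)/9.866=0.082 → t=2.654; u2·a0=0.4003·9.866=3.949 ≤ a1=4.780 → R1 fires; Y=8 G=9 E=2 P=6
Draw 10: a1=8.604, a2=1.323, a3=1.328, a4=0.532, a5=4.044, a0=15.831; τ=−ln(0.2092)/15.831=0.099 → t=2.753; u2·a0=0.1207·15.831=1.911 ≤ a1=8.604 → R1 fires; Y=8 G=8 E=3 P=6
Draw 11: a1=11.472, a2=1.176, a3=1.328, a4=0.798, a5=6.066, a0=20.840; τ=−ln(0.5649)/20.840=0.027 → t=2.780 > T=2.77: stop.
Y first becomes ≥ 8 when it reaches 9 at the event at t=2.552.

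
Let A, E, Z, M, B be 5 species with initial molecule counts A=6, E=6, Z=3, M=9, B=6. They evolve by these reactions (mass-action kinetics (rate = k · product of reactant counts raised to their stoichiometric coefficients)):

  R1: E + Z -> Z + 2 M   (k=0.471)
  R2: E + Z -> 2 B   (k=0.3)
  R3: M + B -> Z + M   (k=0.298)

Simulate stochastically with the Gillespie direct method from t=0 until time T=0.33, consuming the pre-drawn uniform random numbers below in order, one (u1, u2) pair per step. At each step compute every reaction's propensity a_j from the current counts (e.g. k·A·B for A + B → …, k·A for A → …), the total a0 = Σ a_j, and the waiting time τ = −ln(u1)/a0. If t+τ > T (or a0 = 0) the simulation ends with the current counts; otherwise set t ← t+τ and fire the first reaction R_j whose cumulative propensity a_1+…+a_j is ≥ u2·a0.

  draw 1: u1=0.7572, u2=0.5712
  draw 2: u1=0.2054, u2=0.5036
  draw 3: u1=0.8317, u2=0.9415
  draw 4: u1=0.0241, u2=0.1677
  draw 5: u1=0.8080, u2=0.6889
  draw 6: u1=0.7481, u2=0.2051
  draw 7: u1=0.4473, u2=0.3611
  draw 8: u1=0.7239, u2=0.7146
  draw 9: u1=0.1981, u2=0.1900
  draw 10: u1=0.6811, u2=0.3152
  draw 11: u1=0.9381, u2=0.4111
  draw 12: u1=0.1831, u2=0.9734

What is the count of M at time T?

M at T = 13

t=0.000: A=6 E=6 Z=3 M=9 B=6
Draw 1: a1=8.478, a2=5.400, a3=16.092, a0=29.970; τ=−ln(0.7572)/29.970=0.009 → t=0.009; u2·a0=0.5712·29.970=17.119; a1+a2=13.878 < 17.119 ≤ a1+…+a3=29.970 → R3 fires; A=6 E=6 Z=4 M=9 B=5
Draw 2: a1=11.304, a2=7.200, a3=13.410, a0=31.914; τ=−ln(0.2054)/31.914=0.050 → t=0.059; u2·a0=0.5036·31.914=16.072; a1=11.304 < 16.072 ≤ a1+a2=18.504 → R2 fires; A=6 E=5 Z=3 M=9 B=7
Draw 3: a1=7.065, a2=4.500, a3=18.774, a0=30.339; τ=−ln(0.8317)/30.339=0.006 → t=0.065; u2·a0=0.9415·30.339=28.564; a1+a2=11.565 < 28.564 ≤ a1+…+a3=30.339 → R3 fires; A=6 E=5 Z=4 M=9 B=6
Draw 4: a1=9.420, a2=6.000, a3=16.092, a0=31.512; τ=−ln(0.0241)/31.512=0.118 → t=0.183; u2·a0=0.1677·31.512=5.285 ≤ a1=9.420 → R1 fires; A=6 E=4 Z=4 M=11 B=6
Draw 5: a1=7.536, a2=4.800, a3=19.668, a0=32.004; τ=−ln(0.8080)/32.004=0.007 → t=0.190; u2·a0=0.6889·32.004=22.048; a1+a2=12.336 < 22.048 ≤ a1+…+a3=32.004 → R3 fires; A=6 E=4 Z=5 M=11 B=5
Draw 6: a1=9.420, a2=6.000, a3=16.390, a0=31.810; τ=−ln(0.7481)/31.810=0.009 → t=0.199; u2·a0=0.2051·31.810=6.524 ≤ a1=9.420 → R1 fires; A=6 E=3 Z=5 M=13 B=5
Draw 7: a1=7.065, a2=4.500, a3=19.370, a0=30.935; τ=−ln(0.4473)/30.935=0.026 → t=0.225; u2·a0=0.3611·30.935=11.171; a1=7.065 < 11.171 ≤ a1+a2=11.565 → R2 fires; A=6 E=2 Z=4 M=13 B=7
Draw 8: a1=3.768, a2=2.400, a3=27.118, a0=33.286; τ=−ln(0.7239)/33.286=0.010 → t=0.235; u2·a0=0.7146·33.286=23.786; a1+a2=6.168 < 23.786 ≤ a1+…+a3=33.286 → R3 fires; A=6 E=2 Z=5 M=13 B=6
Draw 9: a1=4.710, a2=3.000, a3=23.244, a0=30.954; τ=−ln(0.1981)/30.954=0.052 → t=0.287; u2·a0=0.1900·30.954=5.881; a1=4.710 < 5.881 ≤ a1+a2=7.710 → R2 fires; A=6 E=1 Z=4 M=13 B=8
Draw 10: a1=1.884, a2=1.200, a3=30.992, a0=34.076; τ=−ln(0.6811)/34.076=0.011 → t=0.298; u2·a0=0.3152·34.076=10.741; a1+a2=3.084 < 10.741 ≤ a1+…+a3=34.076 → R3 fires; A=6 E=1 Z=5 M=13 B=7
Draw 11: a1=2.355, a2=1.500, a3=27.118, a0=30.973; τ=−ln(0.9381)/30.973=0.002 → t=0.300; u2·a0=0.4111·30.973=12.733; a1+a2=3.855 < 12.733 ≤ a1+…+a3=30.973 → R3 fires; A=6 E=1 Z=6 M=13 B=6
Draw 12: a1=2.826, a2=1.800, a3=23.244, a0=27.870; τ=−ln(0.1831)/27.870=0.061 → t=0.361 > T=0.33: stop.
Read off M at T=0.33: 13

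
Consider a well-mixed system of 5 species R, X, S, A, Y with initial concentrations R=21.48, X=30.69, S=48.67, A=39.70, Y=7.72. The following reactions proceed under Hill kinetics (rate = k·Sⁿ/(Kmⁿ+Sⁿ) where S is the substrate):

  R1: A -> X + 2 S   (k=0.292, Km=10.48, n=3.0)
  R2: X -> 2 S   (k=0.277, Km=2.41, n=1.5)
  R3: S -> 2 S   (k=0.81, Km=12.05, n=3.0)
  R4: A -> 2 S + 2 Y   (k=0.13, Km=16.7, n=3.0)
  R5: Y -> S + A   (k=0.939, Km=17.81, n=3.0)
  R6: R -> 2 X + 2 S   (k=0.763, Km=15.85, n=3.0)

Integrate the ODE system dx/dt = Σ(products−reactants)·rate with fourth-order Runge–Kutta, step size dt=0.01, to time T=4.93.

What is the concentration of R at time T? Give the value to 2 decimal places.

R at T = 18.95

RK4 with dt=0.01: 493 steps to T=4.93. Trajectory (selected grid times):
t=0.00: R=21.48 X=30.69 S=48.67 A=39.70 Y=7.72
t=0.55: R=21.18 X=31.29 S=50.49 A=39.52 Y=7.81
t=1.10: R=20.89 X=31.89 S=52.31 A=39.33 Y=7.91
t=1.64: R=20.60 X=32.47 S=54.08 A=39.15 Y=7.99
t=2.19: R=20.32 X=33.05 S=55.89 A=38.97 Y=8.08
t=2.74: R=20.03 X=33.62 S=57.68 A=38.79 Y=8.17
t=3.29: R=19.76 X=34.19 S=59.48 A=38.62 Y=8.26
t=3.83: R=19.49 X=34.74 S=61.23 A=38.44 Y=8.34
t=4.38: R=19.22 X=35.28 S=63.01 A=38.27 Y=8.42
t=4.93: R=18.95 X=35.83 S=64.78 A=38.10 Y=8.51
Read off R at T=4.93: 18.95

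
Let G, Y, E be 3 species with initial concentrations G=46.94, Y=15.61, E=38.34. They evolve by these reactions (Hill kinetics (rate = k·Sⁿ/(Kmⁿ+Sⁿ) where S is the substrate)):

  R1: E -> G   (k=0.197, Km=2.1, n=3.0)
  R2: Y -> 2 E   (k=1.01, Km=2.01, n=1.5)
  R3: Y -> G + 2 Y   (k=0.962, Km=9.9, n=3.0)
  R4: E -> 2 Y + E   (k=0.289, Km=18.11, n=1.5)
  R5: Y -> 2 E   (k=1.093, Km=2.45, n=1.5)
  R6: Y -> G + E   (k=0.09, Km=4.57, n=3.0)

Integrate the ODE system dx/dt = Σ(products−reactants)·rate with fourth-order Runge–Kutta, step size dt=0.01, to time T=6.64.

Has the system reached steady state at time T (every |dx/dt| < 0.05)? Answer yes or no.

RK4 with dt=0.01: 664 steps to T=6.64. Trajectory (selected grid times):
t=0.00: G=46.94 Y=15.61 E=38.34
t=0.74: G=47.71 Y=14.96 E=41.21
t=1.48: G=48.46 Y=14.30 E=44.06
t=2.21: G=49.19 Y=13.65 E=46.87
t=2.95: G=49.90 Y=12.99 E=49.70
t=3.69: G=50.59 Y=12.31 E=52.51
t=4.43: G=51.26 Y=11.62 E=55.31
t=5.16: G=51.88 Y=10.92 E=58.04
t=5.90: G=52.48 Y=10.20 E=60.79
t=6.64: G=53.04 Y=9.46 E=63.52
Rates at T: R1=0.1970, R2=0.9199, R3=0.4481, R4=0.2508, R5=0.9657, R6=0.0809
dx/dt at T (Σ net stoichiometry × rate): G=+0.7259, Y=-1.0167, E=+3.6550
Largest |dx/dt| is |+3.6550| (E) ≥ 0.05 → not steady.

Steady state at T: no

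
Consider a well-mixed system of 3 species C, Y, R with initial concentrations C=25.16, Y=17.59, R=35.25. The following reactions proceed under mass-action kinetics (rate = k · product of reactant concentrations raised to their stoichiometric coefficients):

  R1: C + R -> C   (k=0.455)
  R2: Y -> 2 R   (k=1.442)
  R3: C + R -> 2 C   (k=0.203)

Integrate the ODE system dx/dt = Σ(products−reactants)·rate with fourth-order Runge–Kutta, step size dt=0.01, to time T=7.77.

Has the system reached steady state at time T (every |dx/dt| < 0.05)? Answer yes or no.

RK4 with dt=0.01: 777 steps to T=7.77. Trajectory (selected grid times):
t=0.00: C=25.16 Y=17.59 R=35.25
t=0.86: C=43.58 Y=5.09 R=0.54
t=1.73: C=45.95 Y=1.45 R=0.15
t=2.59: C=46.62 Y=0.42 R=0.04
t=3.45: C=46.81 Y=0.12 R=0.01
t=4.32: C=46.87 Y=0.03 R=0.00
t=5.18: C=46.88 Y=0.01 R=0.00
t=6.04: C=46.89 Y=0.00 R=0.00
t=6.91: C=46.89 Y=0.00 R=0.00
t=7.77: C=46.89 Y=0.00 R=0.00
Rates at T: R1=0.0005, R2=0.0003, R3=0.0002
dx/dt at T (Σ net stoichiometry × rate): C=+0.0002, Y=-0.0003, R=-0.0000
Largest |dx/dt| is |-0.0003| (Y) < 0.05 → steady.

Steady state at T: yes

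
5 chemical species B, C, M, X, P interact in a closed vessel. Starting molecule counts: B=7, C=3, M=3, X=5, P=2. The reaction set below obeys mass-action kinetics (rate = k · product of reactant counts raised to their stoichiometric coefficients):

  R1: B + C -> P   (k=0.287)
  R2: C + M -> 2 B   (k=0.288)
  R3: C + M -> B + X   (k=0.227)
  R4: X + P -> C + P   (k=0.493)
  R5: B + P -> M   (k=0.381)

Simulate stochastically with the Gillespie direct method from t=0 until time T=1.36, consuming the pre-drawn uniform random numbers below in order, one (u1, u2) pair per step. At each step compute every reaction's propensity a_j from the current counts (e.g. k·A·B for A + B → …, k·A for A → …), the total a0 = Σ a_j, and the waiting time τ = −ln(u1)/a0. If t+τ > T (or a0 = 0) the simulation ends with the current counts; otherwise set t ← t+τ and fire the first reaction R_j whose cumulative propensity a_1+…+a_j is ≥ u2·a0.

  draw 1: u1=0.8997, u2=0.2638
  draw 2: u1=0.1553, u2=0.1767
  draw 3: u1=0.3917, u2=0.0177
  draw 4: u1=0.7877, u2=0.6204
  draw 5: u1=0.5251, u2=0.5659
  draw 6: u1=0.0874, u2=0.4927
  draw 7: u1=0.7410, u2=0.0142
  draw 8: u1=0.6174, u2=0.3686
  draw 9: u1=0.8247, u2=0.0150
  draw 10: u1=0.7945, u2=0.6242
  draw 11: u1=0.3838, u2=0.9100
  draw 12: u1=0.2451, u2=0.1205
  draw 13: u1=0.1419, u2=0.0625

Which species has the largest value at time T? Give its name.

Dominant species at T: M

t=0.000: B=7 C=3 M=3 X=5 P=2
Draw 1: a1=6.027, a2=2.592, a3=2.043, a4=4.930, a5=5.334, a0=20.926; τ=−ln(0.8997)/20.926=0.005 → t=0.005; u2·a0=0.2638·20.926=5.520 ≤ a1=6.027 → R1 fires; B=6 C=2 M=3 X=5 P=3
Draw 2: a1=3.444, a2=1.728, a3=1.362, a4=7.395, a5=6.858, a0=20.787; τ=−ln(0.1553)/20.787=0.090 → t=0.095; u2·a0=0.1767·20.787=3.673; a1=3.444 < 3.673 ≤ a1+a2=5.172 → R2 fires; B=8 C=1 M=2 X=5 P=3
Draw 3: a1=2.296, a2=0.576, a3=0.454, a4=7.395, a5=9.144, a0=19.865; τ=−ln(0.3917)/19.865=0.047 → t=0.142; u2·a0=0.0177·19.865=0.352 ≤ a1=2.296 → R1 fires; B=7 C=0 M=2 X=5 P=4
Draw 4: a1=0.000, a2=0.000, a3=0.000, a4=9.860, a5=10.668, a0=20.528; τ=−ln(0.7877)/20.528=0.012 → t=0.153; u2·a0=0.6204·20.528=12.736; a1+…+a4=9.860 < 12.736 ≤ a1+…+a5=20.528 → R5 fires; B=6 C=0 M=3 X=5 P=3
Draw 5: a1=0.000, a2=0.000, a3=0.000, a4=7.395, a5=6.858, a0=14.253; τ=−ln(0.5251)/14.253=0.045 → t=0.199; u2·a0=0.5659·14.253=8.066; a1+…+a4=7.395 < 8.066 ≤ a1+…+a5=14.253 → R5 fires; B=5 C=0 M=4 X=5 P=2
Draw 6: a1=0.000, a2=0.000, a3=0.000, a4=4.930, a5=3.810, a0=8.740; τ=−ln(0.0874)/8.740=0.279 → t=0.478; u2·a0=0.4927·8.740=4.306; a1+…+a3=0.000 < 4.306 ≤ a1+…+a4=4.930 → R4 fires; B=5 C=1 M=4 X=4 P=2
Draw 7: a1=1.435, a2=1.152, a3=0.908, a4=3.944, a5=3.810, a0=11.249; τ=−ln(0.7410)/11.249=0.027 → t=0.504; u2·a0=0.0142·11.249=0.160 ≤ a1=1.435 → R1 fires; B=4 C=0 M=4 X=4 P=3
Draw 8: a1=0.000, a2=0.000, a3=0.000, a4=5.916, a5=4.572, a0=10.488; τ=−ln(0.6174)/10.488=0.046 → t=0.550; u2·a0=0.3686·10.488=3.866; a1+…+a3=0.000 < 3.866 ≤ a1+…+a4=5.916 → R4 fires; B=4 C=1 M=4 X=3 P=3
Draw 9: a1=1.148, a2=1.152, a3=0.908, a4=4.437, a5=4.572, a0=12.217; τ=−ln(0.8247)/12.217=0.016 → t=0.566; u2·a0=0.0150·12.217=0.183 ≤ a1=1.148 → R1 fires; B=3 C=0 M=4 X=3 P=4
Draw 10: a1=0.000, a2=0.000, a3=0.000, a4=5.916, a5=4.572, a0=10.488; τ=−ln(0.7945)/10.488=0.022 → t=0.588; u2·a0=0.6242·10.488=6.547; a1+…+a4=5.916 < 6.547 ≤ a1+…+a5=10.488 → R5 fires; B=2 C=0 M=5 X=3 P=3
Draw 11: a1=0.000, a2=0.000, a3=0.000, a4=4.437, a5=2.286, a0=6.723; τ=−ln(0.3838)/6.723=0.142 → t=0.730; u2·a0=0.9100·6.723=6.118; a1+…+a4=4.437 < 6.118 ≤ a1+…+a5=6.723 → R5 fires; B=1 C=0 M=6 X=3 P=2
Draw 12: a1=0.000, a2=0.000, a3=0.000, a4=2.958, a5=0.762, a0=3.720; τ=−ln(0.2451)/3.720=0.378 → t=1.108; u2·a0=0.1205·3.720=0.448; a1+…+a3=0.000 < 0.448 ≤ a1+…+a4=2.958 → R4 fires; B=1 C=1 M=6 X=2 P=2
Draw 13: a1=0.287, a2=1.728, a3=1.362, a4=1.972, a5=0.762, a0=6.111; τ=−ln(0.1419)/6.111=0.320 → t=1.428 > T=1.36: stop.
At T=1.36: B=1 C=1 M=6 X=2 P=2; the largest is M.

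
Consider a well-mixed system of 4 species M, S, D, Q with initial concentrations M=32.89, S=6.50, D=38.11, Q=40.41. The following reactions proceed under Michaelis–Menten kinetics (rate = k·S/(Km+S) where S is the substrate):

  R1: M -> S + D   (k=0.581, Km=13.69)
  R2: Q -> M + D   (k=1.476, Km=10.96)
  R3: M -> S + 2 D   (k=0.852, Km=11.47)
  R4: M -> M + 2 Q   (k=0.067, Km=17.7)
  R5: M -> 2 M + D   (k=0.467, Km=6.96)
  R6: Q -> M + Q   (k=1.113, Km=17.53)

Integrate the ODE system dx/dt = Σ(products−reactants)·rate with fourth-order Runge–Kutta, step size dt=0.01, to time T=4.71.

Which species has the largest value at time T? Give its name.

RK4 with dt=0.01: 471 steps to T=4.71. Trajectory (selected grid times):
t=0.00: M=32.89 S=6.50 D=38.11 Q=40.41
t=0.52: M=33.55 S=7.04 D=39.79 Q=39.85
t=1.05: M=34.22 S=7.60 D=41.50 Q=39.29
t=1.57: M=34.87 S=8.15 D=43.18 Q=38.73
t=2.09: M=35.52 S=8.70 D=44.87 Q=38.18
t=2.62: M=36.17 S=9.27 D=46.59 Q=37.62
t=3.14: M=36.81 S=9.82 D=48.28 Q=37.08
t=3.66: M=37.44 S=10.38 D=49.97 Q=36.53
t=4.19: M=38.07 S=10.95 D=51.70 Q=35.98
t=4.71: M=38.69 S=11.52 D=53.40 Q=35.44
At T=4.71: M=38.69 S=11.52 D=53.40 Q=35.44; the largest is D.

Dominant species at T: D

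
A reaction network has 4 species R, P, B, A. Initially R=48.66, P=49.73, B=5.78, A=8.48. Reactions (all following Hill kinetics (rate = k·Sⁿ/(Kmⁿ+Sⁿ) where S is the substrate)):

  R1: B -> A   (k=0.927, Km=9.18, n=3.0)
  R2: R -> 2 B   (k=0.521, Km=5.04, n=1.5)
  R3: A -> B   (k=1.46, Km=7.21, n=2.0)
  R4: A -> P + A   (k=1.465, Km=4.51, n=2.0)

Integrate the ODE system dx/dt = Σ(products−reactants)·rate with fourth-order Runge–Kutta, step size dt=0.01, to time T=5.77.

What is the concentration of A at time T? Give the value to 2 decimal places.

A at T = 6.97

RK4 with dt=0.01: 577 steps to T=5.77. Trajectory (selected grid times):
t=0.00: R=48.66 P=49.73 B=5.78 A=8.48
t=0.64: R=48.34 P=50.45 B=6.81 A=8.09
t=1.28: R=48.01 P=51.16 B=7.77 A=7.78
t=1.92: R=47.69 P=51.86 B=8.66 A=7.53
t=2.56: R=47.37 P=52.54 B=9.50 A=7.34
t=3.21: R=47.04 P=53.23 B=10.29 A=7.20
t=3.85: R=46.72 P=53.90 B=11.04 A=7.10
t=4.49: R=46.40 P=54.57 B=11.75 A=7.03
t=5.13: R=46.08 P=55.23 B=12.44 A=6.99
t=5.77: R=45.76 P=55.89 B=13.10 A=6.97
Read off A at T=5.77: 6.97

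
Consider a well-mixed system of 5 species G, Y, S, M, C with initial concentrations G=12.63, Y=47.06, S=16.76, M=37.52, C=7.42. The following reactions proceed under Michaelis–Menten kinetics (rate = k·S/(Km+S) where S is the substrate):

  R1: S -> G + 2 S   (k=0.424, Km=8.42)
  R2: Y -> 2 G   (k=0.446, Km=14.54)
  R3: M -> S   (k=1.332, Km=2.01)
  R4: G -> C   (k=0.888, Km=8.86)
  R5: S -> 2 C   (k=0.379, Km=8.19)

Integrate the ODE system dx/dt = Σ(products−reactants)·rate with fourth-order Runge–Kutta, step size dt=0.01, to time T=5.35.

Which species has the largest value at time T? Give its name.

RK4 with dt=0.01: 535 steps to T=5.35. Trajectory (selected grid times):
t=0.00: G=12.63 Y=47.06 S=16.76 M=37.52 C=7.42
t=0.59: G=12.89 Y=46.86 S=17.52 M=36.77 C=8.03
t=1.19: G=13.15 Y=46.65 S=18.30 M=36.02 C=8.66
t=1.78: G=13.41 Y=46.45 S=19.06 M=35.27 C=9.29
t=2.38: G=13.68 Y=46.25 S=19.83 M=34.52 C=9.93
t=2.97: G=13.93 Y=46.05 S=20.59 M=33.78 C=10.57
t=3.57: G=14.20 Y=45.85 S=21.36 M=33.02 C=11.22
t=4.16: G=14.45 Y=45.65 S=22.12 M=32.28 C=11.87
t=4.76: G=14.71 Y=45.44 S=22.89 M=31.53 C=12.53
t=5.35: G=14.96 Y=45.25 S=23.65 M=30.79 C=13.19
At T=5.35: G=14.96 Y=45.25 S=23.65 M=30.79 C=13.19; the largest is Y.

Dominant species at T: Y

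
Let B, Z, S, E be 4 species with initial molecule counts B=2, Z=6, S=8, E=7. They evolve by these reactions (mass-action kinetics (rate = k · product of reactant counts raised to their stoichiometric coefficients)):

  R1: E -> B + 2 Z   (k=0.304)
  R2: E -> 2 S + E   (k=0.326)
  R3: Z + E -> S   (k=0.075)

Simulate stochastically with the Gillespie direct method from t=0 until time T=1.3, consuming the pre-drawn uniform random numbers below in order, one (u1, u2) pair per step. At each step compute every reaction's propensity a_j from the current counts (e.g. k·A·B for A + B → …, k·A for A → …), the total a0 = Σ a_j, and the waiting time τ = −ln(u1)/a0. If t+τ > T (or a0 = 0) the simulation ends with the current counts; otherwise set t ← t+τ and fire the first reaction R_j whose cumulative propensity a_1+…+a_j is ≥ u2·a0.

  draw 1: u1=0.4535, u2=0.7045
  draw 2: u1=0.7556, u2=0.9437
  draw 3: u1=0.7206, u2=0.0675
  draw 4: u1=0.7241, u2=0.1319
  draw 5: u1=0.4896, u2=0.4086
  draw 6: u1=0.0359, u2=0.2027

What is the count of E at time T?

t=0.000: B=2 Z=6 S=8 E=7
Draw 1: a1=2.128, a2=2.282, a3=3.150, a0=7.560; τ=−ln(0.4535)/7.560=0.105 → t=0.105; u2·a0=0.7045·7.560=5.326; a1+a2=4.410 < 5.326 ≤ a1+…+a3=7.560 → R3 fires; B=2 Z=5 S=9 E=6
Draw 2: a1=1.824, a2=1.956, a3=2.250, a0=6.030; τ=−ln(0.7556)/6.030=0.046 → t=0.151; u2·a0=0.9437·6.030=5.691; a1+a2=3.780 < 5.691 ≤ a1+…+a3=6.030 → R3 fires; B=2 Z=4 S=10 E=5
Draw 3: a1=1.520, a2=1.630, a3=1.500, a0=4.650; τ=−ln(0.7206)/4.650=0.070 → t=0.222; u2·a0=0.0675·4.650=0.314 ≤ a1=1.520 → R1 fires; B=3 Z=6 S=10 E=4
Draw 4: a1=1.216, a2=1.304, a3=1.800, a0=4.320; τ=−ln(0.7241)/4.320=0.075 → t=0.296; u2·a0=0.1319·4.320=0.570 ≤ a1=1.216 → R1 fires; B=4 Z=8 S=10 E=3
Draw 5: a1=0.912, a2=0.978, a3=1.800, a0=3.690; τ=−ln(0.4896)/3.690=0.194 → t=0.490; u2·a0=0.4086·3.690=1.508; a1=0.912 < 1.508 ≤ a1+a2=1.890 → R2 fires; B=4 Z=8 S=12 E=3
Draw 6: a1=0.912, a2=0.978, a3=1.800, a0=3.690; τ=−ln(0.0359)/3.690=0.902 → t=1.391 > T=1.3: stop.
Read off E at T=1.3: 3

E at T = 3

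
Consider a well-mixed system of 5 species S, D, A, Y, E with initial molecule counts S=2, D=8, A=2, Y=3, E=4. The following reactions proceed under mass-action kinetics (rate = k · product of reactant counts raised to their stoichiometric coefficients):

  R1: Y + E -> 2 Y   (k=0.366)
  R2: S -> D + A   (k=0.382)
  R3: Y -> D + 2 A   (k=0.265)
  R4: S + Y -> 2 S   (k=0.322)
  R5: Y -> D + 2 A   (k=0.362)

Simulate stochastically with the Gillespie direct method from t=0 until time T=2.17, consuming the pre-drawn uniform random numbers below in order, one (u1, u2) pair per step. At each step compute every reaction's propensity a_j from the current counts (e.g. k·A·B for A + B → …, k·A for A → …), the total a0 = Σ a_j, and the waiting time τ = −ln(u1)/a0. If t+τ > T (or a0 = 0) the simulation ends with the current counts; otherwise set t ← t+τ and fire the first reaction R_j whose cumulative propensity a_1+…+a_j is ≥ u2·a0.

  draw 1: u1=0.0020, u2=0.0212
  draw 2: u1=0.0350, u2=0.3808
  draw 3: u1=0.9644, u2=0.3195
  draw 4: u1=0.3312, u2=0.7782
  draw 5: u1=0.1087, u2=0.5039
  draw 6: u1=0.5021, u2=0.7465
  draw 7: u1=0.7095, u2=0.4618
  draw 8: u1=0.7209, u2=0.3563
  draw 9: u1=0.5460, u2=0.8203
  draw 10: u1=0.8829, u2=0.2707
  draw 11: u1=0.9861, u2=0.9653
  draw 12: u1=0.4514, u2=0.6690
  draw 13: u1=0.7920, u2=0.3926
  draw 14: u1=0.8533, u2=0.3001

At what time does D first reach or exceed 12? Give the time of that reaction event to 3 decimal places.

Threshold first reached at t = 1.999

t=0.000: S=2 D=8 A=2 Y=3 E=4
Draw 1: a1=4.392, a2=0.764, a3=0.795, a4=1.932, a5=1.086, a0=8.969; τ=−ln(0.0020)/8.969=0.693 → t=0.693; u2·a0=0.0212·8.969=0.190 ≤ a1=4.392 → R1 fires; S=2 D=8 A=2 Y=4 E=3
Draw 2: a1=4.392, a2=0.764, a3=1.060, a4=2.576, a5=1.448, a0=10.240; τ=−ln(0.0350)/10.240=0.327 → t=1.020; u2·a0=0.3808·10.240=3.899 ≤ a1=4.392 → R1 fires; S=2 D=8 A=2 Y=5 E=2
Draw 3: a1=3.660, a2=0.764, a3=1.325, a4=3.220, a5=1.810, a0=10.779; τ=−ln(0.9644)/10.779=0.003 → t=1.024; u2·a0=0.3195·10.779=3.444 ≤ a1=3.660 → R1 fires; S=2 D=8 A=2 Y=6 E=1
Draw 4: a1=2.196, a2=0.764, a3=1.590, a4=3.864, a5=2.172, a0=10.586; τ=−ln(0.3312)/10.586=0.104 → t=1.128; u2·a0=0.7782·10.586=8.238; a1+…+a3=4.550 < 8.238 ≤ a1+…+a4=8.414 → R4 fires; S=3 D=8 A=2 Y=5 E=1
Draw 5: a1=1.830, a2=1.146, a3=1.325, a4=4.830, a5=1.810, a0=10.941; τ=−ln(0.1087)/10.941=0.203 → t=1.331; u2·a0=0.5039·10.941=5.513; a1+…+a3=4.301 < 5.513 ≤ a1+…+a4=9.131 → R4 fires; S=4 D=8 A=2 Y=4 E=1
Draw 6: a1=1.464, a2=1.528, a3=1.060, a4=5.152, a5=1.448, a0=10.652; τ=−ln(0.5021)/10.652=0.065 → t=1.396; u2·a0=0.7465·10.652=7.952; a1+…+a3=4.052 < 7.952 ≤ a1+…+a4=9.204 → R4 fires; S=5 D=8 A=2 Y=3 E=1
Draw 7: a1=1.098, a2=1.910, a3=0.795, a4=4.830, a5=1.086, a0=9.719; τ=−ln(0.7095)/9.719=0.035 → t=1.431; u2·a0=0.4618·9.719=4.488; a1+…+a3=3.803 < 4.488 ≤ a1+…+a4=8.633 → R4 fires; S=6 D=8 A=2 Y=2 E=1
Draw 8: a1=0.732, a2=2.292, a3=0.530, a4=3.864, a5=0.724, a0=8.142; τ=−ln(0.7209)/8.142=0.040 → t=1.471; u2·a0=0.3563·8.142=2.901; a1=0.732 < 2.901 ≤ a1+a2=3.024 → R2 fires; S=5 D=9 A=3 Y=2 E=1
Draw 9: a1=0.732, a2=1.910, a3=0.530, a4=3.220, a5=0.724, a0=7.116; τ=−ln(0.5460)/7.116=0.085 → t=1.556; u2·a0=0.8203·7.116=5.837; a1+…+a3=3.172 < 5.837 ≤ a1+…+a4=6.392 → R4 fires; S=6 D=9 A=3 Y=1 E=1
Draw 10: a1=0.366, a2=2.292, a3=0.265, a4=1.932, a5=0.362, a0=5.217; τ=−ln(0.8829)/5.217=0.024 → t=1.580; u2·a0=0.2707·5.217=1.412; a1=0.366 < 1.412 ≤ a1+a2=2.658 → R2 fires; S=5 D=10 A=4 Y=1 E=1
Draw 11: a1=0.366, a2=1.910, a3=0.265, a4=1.610, a5=0.362, a0=4.513; τ=−ln(0.9861)/4.513=0.003 → t=1.583; u2·a0=0.9653·4.513=4.356; a1+…+a4=4.151 < 4.356 ≤ a1+…+a5=4.513 → R5 fires; S=5 D=11 A=6 Y=0 E=1
Draw 12: a1=0.000, a2=1.910, a3=0.000, a4=0.000, a5=0.000, a0=1.910; τ=−ln(0.4514)/1.910=0.416 → t=1.999; u2·a0=0.6690·1.910=1.278; a1=0.000 < 1.278 ≤ a1+a2=1.910 → R2 fires; S=4 D=12 A=7 Y=0 E=1
Draw 13: a1=0.000, a2=1.528, a3=0.000, a4=0.000, a5=0.000, a0=1.528; τ=−ln(0.7920)/1.528=0.153 → t=2.152; u2·a0=0.3926·1.528=0.600; a1=0.000 < 0.600 ≤ a1+a2=1.528 → R2 fires; S=3 D=13 A=8 Y=0 E=1
Draw 14: a1=0.000, a2=1.146, a3=0.000, a4=0.000, a5=0.000, a0=1.146; τ=−ln(0.8533)/1.146=0.138 → t=2.291 > T=2.17: stop.
D first becomes ≥ 12 when it reaches 12 at the event at t=1.999.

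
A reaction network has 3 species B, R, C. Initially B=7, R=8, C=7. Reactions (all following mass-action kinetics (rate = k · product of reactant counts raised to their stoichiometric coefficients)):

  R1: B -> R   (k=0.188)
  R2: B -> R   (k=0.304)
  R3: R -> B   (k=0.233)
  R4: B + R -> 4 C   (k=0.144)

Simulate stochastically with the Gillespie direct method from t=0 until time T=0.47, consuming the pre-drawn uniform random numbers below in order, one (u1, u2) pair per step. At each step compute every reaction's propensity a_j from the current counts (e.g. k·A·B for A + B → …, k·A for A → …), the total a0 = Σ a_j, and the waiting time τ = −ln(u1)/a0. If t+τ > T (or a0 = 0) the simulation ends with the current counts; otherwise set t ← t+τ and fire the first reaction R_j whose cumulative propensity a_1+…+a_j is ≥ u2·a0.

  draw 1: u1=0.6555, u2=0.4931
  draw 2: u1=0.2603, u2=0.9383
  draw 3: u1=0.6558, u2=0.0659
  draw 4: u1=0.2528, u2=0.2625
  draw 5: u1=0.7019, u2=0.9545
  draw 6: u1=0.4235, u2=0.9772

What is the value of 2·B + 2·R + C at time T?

Check how each reaction changes W = 2·B + 2·R + C (weight of products minus weight of reactants):
R1: B -> R: (2·1) − (2·1) = 2 − 2 = 0
R2: B -> R: (2·1) − (2·1) = 2 − 2 = 0
R3: R -> B: (2·1) − (2·1) = 2 − 2 = 0
R4: B + R -> 4 C: (1·4) − (2·1 + 2·1) = 4 − 4 = 0
Every reaction leaves W unchanged, so W is conserved and no simulation is needed: W(T) = W(0) = 2·7 + 2·8 + 7 = 37

Value at T = 37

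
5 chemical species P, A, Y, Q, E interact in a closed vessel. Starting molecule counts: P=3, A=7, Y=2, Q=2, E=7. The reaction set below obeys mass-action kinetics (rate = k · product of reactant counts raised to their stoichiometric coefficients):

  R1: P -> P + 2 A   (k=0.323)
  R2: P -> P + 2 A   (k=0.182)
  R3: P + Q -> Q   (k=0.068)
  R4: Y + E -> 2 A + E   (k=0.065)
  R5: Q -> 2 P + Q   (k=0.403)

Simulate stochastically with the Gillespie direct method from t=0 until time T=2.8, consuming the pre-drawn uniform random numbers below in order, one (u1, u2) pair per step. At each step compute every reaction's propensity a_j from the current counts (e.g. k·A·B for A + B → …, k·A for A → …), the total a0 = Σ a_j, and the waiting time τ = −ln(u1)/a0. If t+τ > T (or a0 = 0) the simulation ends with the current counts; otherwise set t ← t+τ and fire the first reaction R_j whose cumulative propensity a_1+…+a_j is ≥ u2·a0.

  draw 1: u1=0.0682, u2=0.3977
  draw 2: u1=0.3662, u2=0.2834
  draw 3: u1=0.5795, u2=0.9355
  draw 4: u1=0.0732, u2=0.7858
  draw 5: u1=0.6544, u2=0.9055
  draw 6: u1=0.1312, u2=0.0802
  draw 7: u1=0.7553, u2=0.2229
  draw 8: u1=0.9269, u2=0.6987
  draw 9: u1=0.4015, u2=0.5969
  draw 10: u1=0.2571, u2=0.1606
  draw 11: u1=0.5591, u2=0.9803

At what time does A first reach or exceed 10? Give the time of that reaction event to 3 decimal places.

Threshold first reached at t = 1.014

t=0.000: P=3 A=7 Y=2 Q=2 E=7
Draw 1: a1=0.969, a2=0.546, a3=0.408, a4=0.910, a5=0.806, a0=3.639; τ=−ln(0.0682)/3.639=0.738 → t=0.738; u2·a0=0.3977·3.639=1.447; a1=0.969 < 1.447 ≤ a1+a2=1.515 → R2 fires; P=3 A=9 Y=2 Q=2 E=7
Draw 2: a1=0.969, a2=0.546, a3=0.408, a4=0.910, a5=0.806, a0=3.639; τ=−ln(0.3662)/3.639=0.276 → t=1.014; u2·a0=0.2834·3.639=1.031; a1=0.969 < 1.031 ≤ a1+a2=1.515 → R2 fires; P=3 A=11 Y=2 Q=2 E=7
Draw 3: a1=0.969, a2=0.546, a3=0.408, a4=0.910, a5=0.806, a0=3.639; τ=−ln(0.5795)/3.639=0.150 → t=1.164; u2·a0=0.9355·3.639=3.404; a1+…+a4=2.833 < 3.404 ≤ a1+…+a5=3.639 → R5 fires; P=5 A=11 Y=2 Q=2 E=7
Draw 4: a1=1.615, a2=0.910, a3=0.680, a4=0.910, a5=0.806, a0=4.921; τ=−ln(0.0732)/4.921=0.531 → t=1.695; u2·a0=0.7858·4.921=3.867; a1+…+a3=3.205 < 3.867 ≤ a1+…+a4=4.115 → R4 fires; P=5 A=13 Y=1 Q=2 E=7
Draw 5: a1=1.615, a2=0.910, a3=0.680, a4=0.455, a5=0.806, a0=4.466; τ=−ln(0.6544)/4.466=0.095 → t=1.790; u2·a0=0.9055·4.466=4.044; a1+…+a4=3.660 < 4.044 ≤ a1+…+a5=4.466 → R5 fires; P=7 A=13 Y=1 Q=2 E=7
Draw 6: a1=2.261, a2=1.274, a3=0.952, a4=0.455, a5=0.806, a0=5.748; τ=−ln(0.1312)/5.748=0.353 → t=2.144; u2·a0=0.0802·5.748=0.461 ≤ a1=2.261 → R1 fires; P=7 A=15 Y=1 Q=2 E=7
Draw 7: a1=2.261, a2=1.274, a3=0.952, a4=0.455, a5=0.806, a0=5.748; τ=−ln(0.7553)/5.748=0.049 → t=2.192; u2·a0=0.2229·5.748=1.281 ≤ a1=2.261 → R1 fires; P=7 A=17 Y=1 Q=2 E=7
Draw 8: a1=2.261, a2=1.274, a3=0.952, a4=0.455, a5=0.806, a0=5.748; τ=−ln(0.9269)/5.748=0.013 → t=2.206; u2·a0=0.6987·5.748=4.016; a1+a2=3.535 < 4.016 ≤ a1+…+a3=4.487 → R3 fires; P=6 A=17 Y=1 Q=2 E=7
Draw 9: a1=1.938, a2=1.092, a3=0.816, a4=0.455, a5=0.806, a0=5.107; τ=−ln(0.4015)/5.107=0.179 → t=2.384; u2·a0=0.5969·5.107=3.048; a1+a2=3.030 < 3.048 ≤ a1+…+a3=3.846 → R3 fires; P=5 A=17 Y=1 Q=2 E=7
Draw 10: a1=1.615, a2=0.910, a3=0.680, a4=0.455, a5=0.806, a0=4.466; τ=−ln(0.2571)/4.466=0.304 → t=2.688; u2·a0=0.1606·4.466=0.717 ≤ a1=1.615 → R1 fires; P=5 A=19 Y=1 Q=2 E=7
Draw 11: a1=1.615, a2=0.910, a3=0.680, a4=0.455, a5=0.806, a0=4.466; τ=−ln(0.5591)/4.466=0.130 → t=2.819 > T=2.8: stop.
A first becomes ≥ 10 when it reaches 11 at the event at t=1.014.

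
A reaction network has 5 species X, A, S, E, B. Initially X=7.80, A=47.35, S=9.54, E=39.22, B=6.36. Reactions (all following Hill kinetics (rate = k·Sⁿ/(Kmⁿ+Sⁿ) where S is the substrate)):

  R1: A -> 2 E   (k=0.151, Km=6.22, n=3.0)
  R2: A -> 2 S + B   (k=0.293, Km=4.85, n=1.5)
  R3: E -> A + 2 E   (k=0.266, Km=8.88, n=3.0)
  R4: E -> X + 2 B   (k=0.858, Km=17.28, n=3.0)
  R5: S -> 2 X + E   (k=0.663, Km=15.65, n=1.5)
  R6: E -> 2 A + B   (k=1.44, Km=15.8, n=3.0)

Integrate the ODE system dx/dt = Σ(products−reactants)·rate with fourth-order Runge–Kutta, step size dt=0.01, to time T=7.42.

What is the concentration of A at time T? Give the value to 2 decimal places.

RK4 with dt=0.01: 742 steps to T=7.42. Trajectory (selected grid times):
t=0.00: X=7.80 A=47.35 S=9.54 E=39.22 B=6.36
t=0.82: X=8.80 A=49.42 S=9.83 E=38.11 B=8.99
t=1.65: X=9.82 A=51.50 S=10.11 E=37.00 B=11.64
t=2.47: X=10.83 A=53.54 S=10.39 E=35.92 B=14.23
t=3.30: X=11.86 A=55.59 S=10.67 E=34.85 B=16.84
t=4.12: X=12.88 A=57.60 S=10.94 E=33.81 B=19.40
t=4.95: X=13.92 A=59.61 S=11.21 E=32.78 B=21.97
t=5.77: X=14.94 A=61.58 S=11.47 E=31.78 B=24.48
t=6.60: X=15.98 A=63.55 S=11.74 E=30.79 B=27.00
t=7.42: X=17.01 A=65.48 S=11.99 E=29.84 B=29.45
Read off A at T=7.42: 65.48

A at T = 65.48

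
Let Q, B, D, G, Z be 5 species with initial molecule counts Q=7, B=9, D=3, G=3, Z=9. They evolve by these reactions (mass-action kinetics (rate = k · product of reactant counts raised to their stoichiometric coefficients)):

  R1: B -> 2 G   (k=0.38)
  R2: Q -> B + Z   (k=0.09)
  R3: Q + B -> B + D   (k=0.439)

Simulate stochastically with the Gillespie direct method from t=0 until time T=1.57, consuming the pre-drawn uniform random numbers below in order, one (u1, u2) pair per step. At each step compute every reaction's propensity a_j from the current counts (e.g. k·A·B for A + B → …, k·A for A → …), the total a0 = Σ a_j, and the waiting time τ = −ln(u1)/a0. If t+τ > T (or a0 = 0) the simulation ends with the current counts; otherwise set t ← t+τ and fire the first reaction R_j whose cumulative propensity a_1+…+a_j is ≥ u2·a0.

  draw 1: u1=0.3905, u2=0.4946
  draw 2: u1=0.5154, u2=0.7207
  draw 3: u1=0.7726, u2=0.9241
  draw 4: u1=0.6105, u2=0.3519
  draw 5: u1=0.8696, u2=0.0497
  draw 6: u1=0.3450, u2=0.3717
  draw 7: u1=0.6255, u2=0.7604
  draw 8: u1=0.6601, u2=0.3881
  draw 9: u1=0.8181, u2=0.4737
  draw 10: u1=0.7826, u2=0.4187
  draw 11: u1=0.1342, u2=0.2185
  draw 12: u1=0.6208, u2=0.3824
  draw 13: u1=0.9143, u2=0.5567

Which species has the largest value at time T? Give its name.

Dominant species at T: G

t=0.000: Q=7 B=9 D=3 G=3 Z=9
Draw 1: a1=3.420, a2=0.630, a3=27.657, a0=31.707; τ=−ln(0.3905)/31.707=0.030 → t=0.030; u2·a0=0.4946·31.707=15.682; a1+a2=4.050 < 15.682 ≤ a1+…+a3=31.707 → R3 fires; Q=6 B=9 D=4 G=3 Z=9
Draw 2: a1=3.420, a2=0.540, a3=23.706, a0=27.666; τ=−ln(0.5154)/27.666=0.024 → t=0.054; u2·a0=0.7207·27.666=19.939; a1+a2=3.960 < 19.939 ≤ a1+…+a3=27.666 → R3 fires; Q=5 B=9 D=5 G=3 Z=9
Draw 3: a1=3.420, a2=0.450, a3=19.755, a0=23.625; τ=−ln(0.7726)/23.625=0.011 → t=0.065; u2·a0=0.9241·23.625=21.832; a1+a2=3.870 < 21.832 ≤ a1+…+a3=23.625 → R3 fires; Q=4 B=9 D=6 G=3 Z=9
Draw 4: a1=3.420, a2=0.360, a3=15.804, a0=19.584; τ=−ln(0.6105)/19.584=0.025 → t=0.090; u2·a0=0.3519·19.584=6.892; a1+a2=3.780 < 6.892 ≤ a1+…+a3=19.584 → R3 fires; Q=3 B=9 D=7 G=3 Z=9
Draw 5: a1=3.420, a2=0.270, a3=11.853, a0=15.543; τ=−ln(0.8696)/15.543=0.009 → t=0.099; u2·a0=0.0497·15.543=0.772 ≤ a1=3.420 → R1 fires; Q=3 B=8 D=7 G=5 Z=9
Draw 6: a1=3.040, a2=0.270, a3=10.536, a0=13.846; τ=−ln(0.3450)/13.846=0.077 → t=0.176; u2·a0=0.3717·13.846=5.147; a1+a2=3.310 < 5.147 ≤ a1+…+a3=13.846 → R3 fires; Q=2 B=8 D=8 G=5 Z=9
Draw 7: a1=3.040, a2=0.180, a3=7.024, a0=10.244; τ=−ln(0.6255)/10.244=0.046 → t=0.221; u2·a0=0.7604·10.244=7.790; a1+a2=3.220 < 7.790 ≤ a1+…+a3=10.244 → R3 fires; Q=1 B=8 D=9 G=5 Z=9
Draw 8: a1=3.040, a2=0.090, a3=3.512, a0=6.642; τ=−ln(0.6601)/6.642=0.063 → t=0.284; u2·a0=0.3881·6.642=2.578 ≤ a1=3.040 → R1 fires; Q=1 B=7 D=9 G=7 Z=9
Draw 9: a1=2.660, a2=0.090, a3=3.073, a0=5.823; τ=−ln(0.8181)/5.823=0.034 → t=0.318; u2·a0=0.4737·5.823=2.758; a1+a2=2.750 < 2.758 ≤ a1+…+a3=5.823 → R3 fires; Q=0 B=7 D=10 G=7 Z=9
Draw 10: a1=2.660, a2=0.000, a3=0.000, a0=2.660; τ=−ln(0.7826)/2.660=0.092 → t=0.411; u2·a0=0.4187·2.660=1.114 ≤ a1=2.660 → R1 fires; Q=0 B=6 D=10 G=9 Z=9
Draw 11: a1=2.280, a2=0.000, a3=0.000, a0=2.280; τ=−ln(0.1342)/2.280=0.881 → t=1.291; u2·a0=0.2185·2.280=0.498 ≤ a1=2.280 → R1 fires; Q=0 B=5 D=10 G=11 Z=9
Draw 12: a1=1.900, a2=0.000, a3=0.000, a0=1.900; τ=−ln(0.6208)/1.900=0.251 → t=1.542; u2·a0=0.3824·1.900=0.727 ≤ a1=1.900 → R1 fires; Q=0 B=4 D=10 G=13 Z=9
Draw 13: a1=1.520, a2=0.000, a3=0.000, a0=1.520; τ=−ln(0.9143)/1.520=0.059 → t=1.601 > T=1.57: stop.
At T=1.57: Q=0 B=4 D=10 G=13 Z=9; the largest is G.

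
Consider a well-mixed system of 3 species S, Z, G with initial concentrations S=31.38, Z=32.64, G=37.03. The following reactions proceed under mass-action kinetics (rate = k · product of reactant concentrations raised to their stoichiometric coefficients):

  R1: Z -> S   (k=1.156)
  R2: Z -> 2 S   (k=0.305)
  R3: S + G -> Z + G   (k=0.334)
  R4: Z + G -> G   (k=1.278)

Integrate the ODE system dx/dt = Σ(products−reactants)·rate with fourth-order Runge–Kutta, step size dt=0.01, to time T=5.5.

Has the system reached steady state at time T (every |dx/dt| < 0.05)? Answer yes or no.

Steady state at T: yes

RK4 with dt=0.01: 550 steps to T=5.5. Trajectory (selected grid times):
t=0.00: S=31.38 Z=32.64 G=37.03
t=0.61: S=0.02 Z=0.01 G=37.03
t=1.22: S=0.00 Z=0.00 G=37.03
t=1.83: S=0.00 Z=0.00 G=37.03
t=2.44: S=0.00 Z=0.00 G=37.03
t=3.06: S=0.00 Z=0.00 G=37.03
t=3.67: S=0.00 Z=0.00 G=37.03
t=4.28: S=0.00 Z=0.00 G=37.03
t=4.89: S=0.00 Z=0.00 G=37.03
t=5.50: S=0.00 Z=0.00 G=37.03
Rates at T: R1=0.0000, R2=0.0000, R3=0.0000, R4=0.0000
dx/dt at T (Σ net stoichiometry × rate): S=-0.0000, Z=-0.0000, G=+0.0000
Largest |dx/dt| is |-0.0000| (S) < 0.05 → steady.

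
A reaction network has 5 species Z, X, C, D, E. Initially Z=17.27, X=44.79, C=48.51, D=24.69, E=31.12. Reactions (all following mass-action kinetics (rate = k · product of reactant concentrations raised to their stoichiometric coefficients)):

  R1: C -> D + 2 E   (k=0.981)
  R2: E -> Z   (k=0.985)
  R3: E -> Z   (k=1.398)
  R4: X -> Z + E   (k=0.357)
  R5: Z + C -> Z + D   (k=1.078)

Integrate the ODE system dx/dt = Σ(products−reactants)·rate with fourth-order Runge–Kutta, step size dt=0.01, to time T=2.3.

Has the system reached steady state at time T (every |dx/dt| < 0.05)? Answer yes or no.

Steady state at T: no

RK4 with dt=0.01: 230 steps to T=2.3. Trajectory (selected grid times):
t=0.00: Z=17.27 X=44.79 C=48.51 D=24.69 E=31.12
t=0.26: Z=38.31 X=40.82 C=0.01 D=73.19 E=22.11
t=0.51: Z=52.59 X=37.33 C=0.00 D=73.20 E=14.80
t=0.77: Z=63.59 X=34.02 C=0.00 D=73.20 E=10.42
t=1.02: Z=71.90 X=31.12 C=0.00 D=73.20 E=7.92
t=1.28: Z=79.03 X=28.36 C=0.00 D=73.20 E=6.31
t=1.53: Z=84.88 X=25.94 C=0.00 D=73.20 E=5.29
t=1.79: Z=90.22 X=23.64 C=0.00 D=73.20 E=4.55
t=2.04: Z=94.79 X=21.62 C=0.00 D=73.20 E=4.02
t=2.30: Z=99.06 X=19.71 C=0.00 D=73.20 E=3.59
Rates at T: R1=0.0000, R2=3.5339, R3=5.0156, R4=7.0348, R5=0.0000
dx/dt at T (Σ net stoichiometry × rate): Z=+15.5843, X=-7.0348, C=-0.0000, D=+0.0000, E=-1.5148
Largest |dx/dt| is |+15.5843| (Z) ≥ 0.05 → not steady.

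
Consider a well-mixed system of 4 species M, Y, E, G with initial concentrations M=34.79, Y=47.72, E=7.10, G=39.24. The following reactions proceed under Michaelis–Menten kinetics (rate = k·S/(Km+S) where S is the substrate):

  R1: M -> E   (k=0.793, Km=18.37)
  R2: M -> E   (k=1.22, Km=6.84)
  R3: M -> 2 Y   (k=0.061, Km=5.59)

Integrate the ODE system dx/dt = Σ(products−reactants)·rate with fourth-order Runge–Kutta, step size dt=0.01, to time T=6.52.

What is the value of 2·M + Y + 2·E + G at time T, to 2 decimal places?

Value at T = 170.74

Check how each reaction changes W = 2·M + Y + 2·E + G (weight of products minus weight of reactants):
R1: M -> E: (2·1) − (2·1) = 2 − 2 = 0
R2: M -> E: (2·1) − (2·1) = 2 − 2 = 0
R3: M -> 2 Y: (1·2) − (2·1) = 2 − 2 = 0
Every reaction leaves W unchanged, so W is conserved and no simulation is needed: W(T) = W(0) = 2·34.79 + 47.72 + 2·7.10 + 39.24 = 170.74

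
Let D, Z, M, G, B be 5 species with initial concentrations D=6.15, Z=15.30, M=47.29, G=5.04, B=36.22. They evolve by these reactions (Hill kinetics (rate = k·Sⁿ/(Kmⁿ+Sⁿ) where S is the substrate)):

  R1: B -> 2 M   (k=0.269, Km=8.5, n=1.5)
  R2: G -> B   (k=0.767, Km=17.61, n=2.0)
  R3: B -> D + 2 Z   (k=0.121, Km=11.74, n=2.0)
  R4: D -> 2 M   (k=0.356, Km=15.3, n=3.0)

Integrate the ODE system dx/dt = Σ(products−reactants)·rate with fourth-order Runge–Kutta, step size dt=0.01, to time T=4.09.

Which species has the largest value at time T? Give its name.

RK4 with dt=0.01: 409 steps to T=4.09. Trajectory (selected grid times):
t=0.00: D=6.15 Z=15.30 M=47.29 G=5.04 B=36.22
t=0.45: D=6.19 Z=15.40 M=47.53 G=5.01 B=36.09
t=0.91: D=6.23 Z=15.50 M=47.77 G=4.99 B=35.95
t=1.36: D=6.27 Z=15.60 M=48.01 G=4.96 B=35.82
t=1.82: D=6.31 Z=15.70 M=48.25 G=4.94 B=35.69
t=2.27: D=6.35 Z=15.80 M=48.49 G=4.91 B=35.55
t=2.73: D=6.39 Z=15.90 M=48.73 G=4.89 B=35.42
t=3.18: D=6.42 Z=15.99 M=48.97 G=4.86 B=35.28
t=3.64: D=6.46 Z=16.09 M=49.21 G=4.84 B=35.15
t=4.09: D=6.50 Z=16.19 M=49.45 G=4.81 B=35.02
At T=4.09: D=6.50 Z=16.19 M=49.45 G=4.81 B=35.02; the largest is M.

Dominant species at T: M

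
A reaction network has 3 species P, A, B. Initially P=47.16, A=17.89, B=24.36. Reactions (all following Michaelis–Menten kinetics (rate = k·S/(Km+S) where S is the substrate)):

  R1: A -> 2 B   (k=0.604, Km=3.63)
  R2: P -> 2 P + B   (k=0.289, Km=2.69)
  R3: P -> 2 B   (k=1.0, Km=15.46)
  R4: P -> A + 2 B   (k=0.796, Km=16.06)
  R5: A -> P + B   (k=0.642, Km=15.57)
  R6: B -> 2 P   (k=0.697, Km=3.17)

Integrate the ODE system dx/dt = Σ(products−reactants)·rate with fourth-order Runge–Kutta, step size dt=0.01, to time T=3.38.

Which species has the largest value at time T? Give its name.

Dominant species at T: P

RK4 with dt=0.01: 338 steps to T=3.38. Trajectory (selected grid times):
t=0.00: P=47.16 A=17.89 B=24.36
t=0.38: P=47.35 A=17.79 B=25.76
t=0.75: P=47.54 A=17.70 B=27.13
t=1.13: P=47.74 A=17.61 B=28.53
t=1.50: P=47.93 A=17.52 B=29.90
t=1.88: P=48.13 A=17.43 B=31.30
t=2.25: P=48.32 A=17.34 B=32.66
t=2.63: P=48.52 A=17.25 B=34.06
t=3.00: P=48.72 A=17.16 B=35.43
t=3.38: P=48.92 A=17.07 B=36.83
At T=3.38: P=48.92 A=17.07 B=36.83; the largest is P.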